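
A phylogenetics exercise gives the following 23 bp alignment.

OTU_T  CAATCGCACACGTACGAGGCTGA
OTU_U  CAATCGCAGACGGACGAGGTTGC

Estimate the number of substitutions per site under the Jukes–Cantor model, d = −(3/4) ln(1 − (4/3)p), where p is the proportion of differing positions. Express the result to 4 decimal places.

0.1979

Differing sites — 9:C/G; 13:T/G; 20:C/T; 23:A/C.
p = 4/23 = 0.173913.
d = −0.75 · ln(1 − (4/3)·0.173913) = −0.75 · ln(0.768116) = −0.75 · (-0.263815) = 0.1979.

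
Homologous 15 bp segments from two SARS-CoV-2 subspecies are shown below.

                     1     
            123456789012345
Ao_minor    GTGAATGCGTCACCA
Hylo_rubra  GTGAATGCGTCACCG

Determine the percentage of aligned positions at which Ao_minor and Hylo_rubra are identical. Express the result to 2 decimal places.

93.33%

A single mismatch occurs at site 15 (A↔G).
14 of the 15 sites match, so the percent identity is 14/15 × 100 = 93.33%.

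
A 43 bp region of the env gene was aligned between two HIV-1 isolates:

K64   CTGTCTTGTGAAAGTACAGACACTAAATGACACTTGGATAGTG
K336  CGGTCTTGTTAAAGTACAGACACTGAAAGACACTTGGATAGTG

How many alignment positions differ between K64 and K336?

Mismatches occur at site 2 (T/G), site 10 (G/T), site 25 (A/G), site 28 (T/A).
That gives 4 mismatches out of 43 aligned sites, so the Hamming distance is 4.

4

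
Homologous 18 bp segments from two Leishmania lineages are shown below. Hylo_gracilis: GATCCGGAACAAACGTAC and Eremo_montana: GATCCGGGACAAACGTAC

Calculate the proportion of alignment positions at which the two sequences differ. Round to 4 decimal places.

Differing sites — 8:A/G.
There are 1 differences over 18 sites, so p = 1/18 = 0.0556.

0.0556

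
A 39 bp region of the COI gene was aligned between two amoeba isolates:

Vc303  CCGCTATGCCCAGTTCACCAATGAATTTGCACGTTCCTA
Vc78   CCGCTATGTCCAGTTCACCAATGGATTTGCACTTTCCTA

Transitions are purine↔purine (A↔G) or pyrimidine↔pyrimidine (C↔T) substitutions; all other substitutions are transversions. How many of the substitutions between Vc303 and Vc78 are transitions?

2

Differing sites — 9:C/T (Ti); 24:A/G (Ti); 33:G/T (Tv).
Of the 3 differences, 2 transitions and 1 transversion, so the answer is 2.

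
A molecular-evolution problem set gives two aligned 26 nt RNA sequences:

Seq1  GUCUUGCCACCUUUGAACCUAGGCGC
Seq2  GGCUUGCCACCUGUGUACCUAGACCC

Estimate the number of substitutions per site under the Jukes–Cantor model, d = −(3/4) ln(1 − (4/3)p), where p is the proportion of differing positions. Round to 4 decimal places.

0.2222

Mismatches occur at site 2 (U→G), site 13 (U→G), site 16 (A→U), site 23 (G→A), site 25 (G→C).
p = 5/26 = 0.192308.
d = −0.75 · ln(1 − (4/3)·0.192308) = −0.75 · ln(0.743589) = −0.75 · (-0.296267) = 0.2222.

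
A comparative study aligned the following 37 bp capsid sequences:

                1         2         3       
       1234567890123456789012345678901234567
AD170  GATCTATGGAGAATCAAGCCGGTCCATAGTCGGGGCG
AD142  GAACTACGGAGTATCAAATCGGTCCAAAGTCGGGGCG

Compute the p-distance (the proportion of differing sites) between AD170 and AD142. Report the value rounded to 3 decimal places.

0.162

Mismatches occur at site 3 (T/A), site 7 (T/C), site 12 (A/T), site 18 (G/A), site 19 (C/T), site 27 (T/A).
There are 6 differences over 37 sites, so p = 6/37 = 0.162.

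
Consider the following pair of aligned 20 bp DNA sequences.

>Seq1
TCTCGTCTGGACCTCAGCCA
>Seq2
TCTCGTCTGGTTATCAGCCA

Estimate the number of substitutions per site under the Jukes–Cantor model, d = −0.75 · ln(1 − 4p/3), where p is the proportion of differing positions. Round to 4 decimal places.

Mismatches occur at site 11 (A/T), site 12 (C/T), site 13 (C/A).
p = 3/20 = 0.150000.
d = −0.75 · ln(1 − (4/3)·0.150000) = −0.75 · ln(0.800000) = −0.75 · (-0.223144) = 0.1674.

0.1674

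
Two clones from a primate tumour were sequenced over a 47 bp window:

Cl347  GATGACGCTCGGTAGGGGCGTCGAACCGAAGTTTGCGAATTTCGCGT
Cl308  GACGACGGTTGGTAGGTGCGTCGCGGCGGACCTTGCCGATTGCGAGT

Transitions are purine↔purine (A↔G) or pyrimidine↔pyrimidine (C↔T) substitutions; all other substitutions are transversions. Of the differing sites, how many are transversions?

Mismatches occur at site 3 (T/C, transition), site 8 (C/G, transversion), site 10 (C/T, transition), site 17 (G/T, transversion), site 24 (A/C, transversion), site 25 (A/G, transition), site 26 (C/G, transversion), site 29 (A/G, transition), site 31 (G/C, transversion), site 32 (T/C, transition), site 37 (G/C, transversion), site 38 (A/G, transition), site 42 (T/G, transversion), site 45 (C/A, transversion).
Of the 14 differences, 6 transitions and 8 transversions, so the answer is 8.

8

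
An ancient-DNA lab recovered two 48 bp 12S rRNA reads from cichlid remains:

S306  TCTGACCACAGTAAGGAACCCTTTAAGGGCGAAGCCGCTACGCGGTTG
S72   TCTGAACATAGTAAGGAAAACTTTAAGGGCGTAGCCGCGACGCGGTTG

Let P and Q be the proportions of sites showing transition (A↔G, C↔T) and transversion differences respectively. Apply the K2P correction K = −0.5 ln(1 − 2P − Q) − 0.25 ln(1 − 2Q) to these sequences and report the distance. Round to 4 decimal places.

0.1372

Differing sites — 6:C/A (Tv); 9:C/T (Ti); 19:C/A (Tv); 20:C/A (Tv); 32:A/T (Tv); 39:T/G (Tv).
Of the 6 differences, 1 transition and 5 transversions over 48 sites: P = 1/48 = 0.020833, Q = 5/48 = 0.104167.
d = −0.5·ln(0.854167) − 0.25·ln(0.791666) = −0.5·(-0.157629) − 0.25·(-0.233616) = 0.1372.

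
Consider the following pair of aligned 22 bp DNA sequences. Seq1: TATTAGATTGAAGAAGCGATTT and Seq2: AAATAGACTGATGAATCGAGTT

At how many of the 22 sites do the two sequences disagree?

6

Differing sites — 1:T/A; 3:T/A; 8:T/C; 12:A/T; 16:G/T; 20:T/G.
That gives 6 mismatches out of 22 aligned sites, so the Hamming distance is 6.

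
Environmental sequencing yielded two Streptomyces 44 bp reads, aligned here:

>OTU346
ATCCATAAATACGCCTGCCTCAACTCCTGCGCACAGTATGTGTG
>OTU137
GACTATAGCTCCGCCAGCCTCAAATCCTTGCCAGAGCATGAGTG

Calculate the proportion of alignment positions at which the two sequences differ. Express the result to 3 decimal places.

0.318

The sequences differ at positions 1 (A/G), 2 (T/A), 4 (C/T), 8 (A/G), 9 (A/C), 11 (A/C), 16 (T/A), 24 (C/A), 29 (G/T), 30 (C/G), 31 (G/C), 34 (C/G), 37 (T/C), 41 (T/A).
There are 14 differences over 44 sites, so p = 14/44 = 0.318.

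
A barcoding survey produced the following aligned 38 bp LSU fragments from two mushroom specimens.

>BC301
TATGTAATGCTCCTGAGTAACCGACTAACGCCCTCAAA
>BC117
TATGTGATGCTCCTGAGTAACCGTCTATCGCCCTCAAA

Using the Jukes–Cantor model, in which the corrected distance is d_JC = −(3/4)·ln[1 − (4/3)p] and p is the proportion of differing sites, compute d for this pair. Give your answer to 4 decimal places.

0.0834

The sequences differ at positions 6 (A/G), 24 (A/T), 28 (A/T).
p = 3/38 = 0.078947.
d = −0.75 · ln(1 − (4/3)·0.078947) = −0.75 · ln(0.894737) = −0.75 · (-0.111225) = 0.0834.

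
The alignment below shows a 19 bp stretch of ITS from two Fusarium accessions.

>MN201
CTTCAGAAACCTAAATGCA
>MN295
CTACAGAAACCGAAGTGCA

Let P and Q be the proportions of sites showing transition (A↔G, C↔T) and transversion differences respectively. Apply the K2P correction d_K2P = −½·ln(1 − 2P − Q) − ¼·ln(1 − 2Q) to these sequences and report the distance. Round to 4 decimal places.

0.1773

Mismatches occur at site 3 (T↔A, transversion), site 12 (T↔G, transversion), site 15 (A↔G, transition).
Of the 3 differences, 1 transition and 2 transversions over 19 sites: P = 1/19 = 0.052632, Q = 2/19 = 0.105263.
d = −0.5·ln(0.789473) − 0.25·ln(0.789474) = −0.5·(-0.236390) − 0.25·(-0.236388) = 0.1773.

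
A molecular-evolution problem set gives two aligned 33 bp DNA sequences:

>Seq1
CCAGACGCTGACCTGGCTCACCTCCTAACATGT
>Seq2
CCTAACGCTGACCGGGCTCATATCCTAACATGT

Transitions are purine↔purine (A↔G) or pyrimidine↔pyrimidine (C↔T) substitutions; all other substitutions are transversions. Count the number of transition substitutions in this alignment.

2

The sequences differ at positions 3 (A/T, transversion), 4 (G/A, transition), 14 (T/G, transversion), 21 (C/T, transition), 22 (C/A, transversion).
Of the 5 differences, 2 transitions and 3 transversions, so the answer is 2.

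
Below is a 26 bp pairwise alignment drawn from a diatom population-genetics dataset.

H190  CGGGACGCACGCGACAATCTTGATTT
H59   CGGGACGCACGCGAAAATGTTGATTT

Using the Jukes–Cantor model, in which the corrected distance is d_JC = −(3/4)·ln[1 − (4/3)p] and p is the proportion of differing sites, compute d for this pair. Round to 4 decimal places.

0.0812

Differing sites — 15:C/A; 19:C/G.
p = 2/26 = 0.076923.
d = −0.75 · ln(1 − (4/3)·0.076923) = −0.75 · ln(0.897436) = −0.75 · (-0.108213) = 0.0812.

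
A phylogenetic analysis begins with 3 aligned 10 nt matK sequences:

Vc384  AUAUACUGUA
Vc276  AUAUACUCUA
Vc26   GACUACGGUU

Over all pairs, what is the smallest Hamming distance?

1

Pairwise Hamming distances:
  Vc384 vs Vc276: 1
  Vc384 vs Vc26: 5
  Vc276 vs Vc26: 6
The smallest is 1, between Vc384 and Vc276.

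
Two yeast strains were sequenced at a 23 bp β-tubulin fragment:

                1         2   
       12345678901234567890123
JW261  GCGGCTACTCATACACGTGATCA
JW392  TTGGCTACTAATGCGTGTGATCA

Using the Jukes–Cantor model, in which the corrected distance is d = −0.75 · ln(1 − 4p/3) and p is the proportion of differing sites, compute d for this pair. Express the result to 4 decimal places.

Mismatches occur at site 1 (G→T), site 2 (C→T), site 10 (C→A), site 13 (A→G), site 15 (A→G), site 16 (C→T).
p = 6/23 = 0.260870.
d = −0.75 · ln(1 − (4/3)·0.260870) = −0.75 · ln(0.652173) = −0.75 · (-0.427445) = 0.3206.

0.3206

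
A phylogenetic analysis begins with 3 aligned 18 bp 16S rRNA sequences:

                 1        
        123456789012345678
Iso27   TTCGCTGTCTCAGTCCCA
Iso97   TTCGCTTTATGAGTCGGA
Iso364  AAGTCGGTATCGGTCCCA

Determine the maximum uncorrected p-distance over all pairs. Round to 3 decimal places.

Pairwise Hamming distances:
  Iso27 vs Iso97: 5
  Iso27 vs Iso364: 7
  Iso97 vs Iso364: 10
The largest is 10 mismatches, between Iso97 and Iso364; p = 10/18 = 0.556.

0.556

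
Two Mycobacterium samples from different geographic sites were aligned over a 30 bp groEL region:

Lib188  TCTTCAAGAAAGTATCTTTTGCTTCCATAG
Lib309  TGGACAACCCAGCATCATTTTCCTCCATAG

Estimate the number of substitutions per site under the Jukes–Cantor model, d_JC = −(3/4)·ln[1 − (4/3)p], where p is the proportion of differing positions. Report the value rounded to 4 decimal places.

Mismatches occur at site 2 (C↔G), site 3 (T↔G), site 4 (T↔A), site 8 (G↔C), site 9 (A↔C), site 10 (A↔C), site 13 (T↔C), site 17 (T↔A), site 21 (G↔T), site 23 (T↔C).
p = 10/30 = 0.333333.
d = −0.75 · ln(1 − (4/3)·0.333333) = −0.75 · ln(0.555556) = −0.75 · (-0.587786) = 0.4408.

0.4408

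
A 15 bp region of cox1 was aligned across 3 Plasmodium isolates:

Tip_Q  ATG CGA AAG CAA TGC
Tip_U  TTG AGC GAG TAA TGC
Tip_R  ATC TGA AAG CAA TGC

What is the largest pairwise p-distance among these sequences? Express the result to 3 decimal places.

Pairwise Hamming distances:
  Tip_Q vs Tip_U: 5
  Tip_Q vs Tip_R: 2
  Tip_U vs Tip_R: 6
The largest is 6 mismatches, between Tip_U and Tip_R; p = 6/15 = 0.400.

0.400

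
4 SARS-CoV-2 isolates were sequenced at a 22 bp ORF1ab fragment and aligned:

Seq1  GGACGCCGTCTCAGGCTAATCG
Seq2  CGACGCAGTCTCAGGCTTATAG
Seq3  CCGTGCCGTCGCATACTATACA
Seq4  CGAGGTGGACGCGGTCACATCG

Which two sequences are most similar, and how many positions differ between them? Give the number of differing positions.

4

Pairwise Hamming distances:
  Seq1 vs Seq2: 4
  Seq1 vs Seq3: 10
  Seq1 vs Seq4: 10
  Seq2 vs Seq3: 12
  Seq2 vs Seq4: 10
  Seq3 vs Seq4: 14
The smallest is 4, between Seq1 and Seq2.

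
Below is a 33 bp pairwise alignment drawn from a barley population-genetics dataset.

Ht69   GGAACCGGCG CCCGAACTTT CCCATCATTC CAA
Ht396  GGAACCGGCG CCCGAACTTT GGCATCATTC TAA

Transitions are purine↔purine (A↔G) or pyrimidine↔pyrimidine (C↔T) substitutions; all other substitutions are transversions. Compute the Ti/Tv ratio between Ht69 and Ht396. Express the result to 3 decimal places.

Mismatches occur at site 21 (C↔G, transversion), site 22 (C↔G, transversion), site 31 (C↔T, transition).
Of the 3 differences, 1 transition and 2 transversions, so Ti/Tv = 1/2 = 0.500.

0.500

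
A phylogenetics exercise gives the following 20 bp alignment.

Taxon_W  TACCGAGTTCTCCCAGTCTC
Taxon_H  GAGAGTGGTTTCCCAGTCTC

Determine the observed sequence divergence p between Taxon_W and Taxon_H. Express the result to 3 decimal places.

0.300

Differing sites — 1:T/G; 3:C/G; 4:C/A; 6:A/T; 8:T/G; 10:C/T.
There are 6 differences over 20 sites, so p = 6/20 = 0.300.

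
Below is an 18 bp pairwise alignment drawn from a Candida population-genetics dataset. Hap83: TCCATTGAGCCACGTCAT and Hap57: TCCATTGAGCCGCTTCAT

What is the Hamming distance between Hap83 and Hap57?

2

Mismatches occur at site 12 (A↔G), site 14 (G↔T).
That gives 2 mismatches out of 18 aligned sites, so the Hamming distance is 2.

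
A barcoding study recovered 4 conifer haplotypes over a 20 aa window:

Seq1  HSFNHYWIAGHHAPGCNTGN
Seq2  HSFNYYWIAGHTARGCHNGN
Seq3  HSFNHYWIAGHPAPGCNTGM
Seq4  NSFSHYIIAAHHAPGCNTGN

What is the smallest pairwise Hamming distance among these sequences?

Pairwise Hamming distances:
  Seq1 vs Seq2: 5
  Seq1 vs Seq3: 2
  Seq1 vs Seq4: 4
  Seq2 vs Seq3: 6
  Seq2 vs Seq4: 9
  Seq3 vs Seq4: 6
The smallest is 2, between Seq1 and Seq3.

2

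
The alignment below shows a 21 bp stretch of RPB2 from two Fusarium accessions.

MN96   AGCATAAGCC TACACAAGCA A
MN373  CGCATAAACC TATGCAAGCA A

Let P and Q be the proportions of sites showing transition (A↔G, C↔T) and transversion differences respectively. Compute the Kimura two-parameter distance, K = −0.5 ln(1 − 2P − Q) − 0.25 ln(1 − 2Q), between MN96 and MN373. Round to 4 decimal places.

Mismatches occur at site 1 (A↔C, transversion), site 8 (G↔A, transition), site 13 (C↔T, transition), site 14 (A↔G, transition).
Of the 4 differences, 3 transitions and 1 transversion over 21 sites: P = 3/21 = 0.142857, Q = 1/21 = 0.047619.
d = −0.5·ln(0.666667) − 0.25·ln(0.904762) = −0.5·(-0.405465) − 0.25·(-0.100083) = 0.2278.

0.2278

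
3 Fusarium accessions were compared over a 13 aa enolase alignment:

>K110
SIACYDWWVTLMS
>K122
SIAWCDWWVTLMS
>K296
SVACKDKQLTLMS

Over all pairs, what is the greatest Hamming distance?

Pairwise Hamming distances:
  K110 vs K122: 2
  K110 vs K296: 5
  K122 vs K296: 6
The largest is 6, between K122 and K296.

6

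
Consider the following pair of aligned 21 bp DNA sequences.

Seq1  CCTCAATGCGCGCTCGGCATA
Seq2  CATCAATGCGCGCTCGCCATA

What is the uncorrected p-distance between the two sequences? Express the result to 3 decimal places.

0.095

The sequences differ at positions 2 (C/A), 17 (G/C).
There are 2 differences over 21 sites, so p = 2/21 = 0.095.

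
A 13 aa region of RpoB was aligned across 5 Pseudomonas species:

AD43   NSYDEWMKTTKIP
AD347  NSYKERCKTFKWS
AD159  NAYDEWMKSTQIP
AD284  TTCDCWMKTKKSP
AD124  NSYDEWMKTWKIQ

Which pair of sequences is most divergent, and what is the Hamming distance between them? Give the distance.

10

Pairwise Hamming distances:
  AD43 vs AD347: 6
  AD43 vs AD159: 3
  AD43 vs AD284: 6
  AD43 vs AD124: 2
  AD347 vs AD159: 9
  AD347 vs AD284: 10
  AD347 vs AD124: 6
  AD159 vs AD284: 8
  AD159 vs AD124: 5
  AD284 vs AD124: 7
The largest is 10, between AD347 and AD284.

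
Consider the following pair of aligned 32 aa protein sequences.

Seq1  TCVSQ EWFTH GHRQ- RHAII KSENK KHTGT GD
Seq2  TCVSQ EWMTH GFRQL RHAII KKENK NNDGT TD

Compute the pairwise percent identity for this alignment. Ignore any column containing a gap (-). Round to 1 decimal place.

77.4%

Excluding the 1 gap column leaves 31 comparable sites.
Mismatches occur at site 8 (F/M), site 12 (H/F), site 22 (S/K), site 26 (K/N), site 27 (H/N), site 28 (T/D), site 31 (G/T).
24 of the 31 comparable sites match, so the percent identity is 24/31 × 100 = 77.4%.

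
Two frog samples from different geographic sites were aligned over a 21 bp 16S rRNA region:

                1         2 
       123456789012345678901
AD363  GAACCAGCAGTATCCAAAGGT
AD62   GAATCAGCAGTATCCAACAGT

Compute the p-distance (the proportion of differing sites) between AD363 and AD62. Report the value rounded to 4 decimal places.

0.1429

Mismatches occur at site 4 (C/T), site 18 (A/C), site 19 (G/A).
There are 3 differences over 21 sites, so p = 3/21 = 0.1429.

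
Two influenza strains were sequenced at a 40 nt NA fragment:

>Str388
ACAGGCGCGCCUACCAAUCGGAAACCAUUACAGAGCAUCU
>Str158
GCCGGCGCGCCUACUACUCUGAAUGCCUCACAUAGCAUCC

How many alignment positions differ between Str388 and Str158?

The sequences differ at positions 1 (A/G), 3 (A/C), 15 (C/U), 17 (A/C), 20 (G/U), 24 (A/U), 25 (C/G), 27 (A/C), 29 (U/C), 33 (G/U), 40 (U/C).
That gives 11 mismatches out of 40 aligned sites, so the Hamming distance is 11.

11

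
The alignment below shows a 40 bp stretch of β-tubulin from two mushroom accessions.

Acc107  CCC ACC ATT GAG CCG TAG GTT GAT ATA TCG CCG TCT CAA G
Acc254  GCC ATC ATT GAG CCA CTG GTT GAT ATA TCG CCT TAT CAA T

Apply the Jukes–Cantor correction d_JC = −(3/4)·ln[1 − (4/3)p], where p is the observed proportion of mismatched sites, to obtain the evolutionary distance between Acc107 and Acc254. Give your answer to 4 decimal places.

0.2326

The sequences differ at positions 1 (C/G), 5 (C/T), 15 (G/A), 16 (T/C), 17 (A/T), 33 (G/T), 35 (C/A), 40 (G/T).
p = 8/40 = 0.200000.
d = −0.75 · ln(1 − (4/3)·0.200000) = −0.75 · ln(0.733333) = −0.75 · (-0.310155) = 0.2326.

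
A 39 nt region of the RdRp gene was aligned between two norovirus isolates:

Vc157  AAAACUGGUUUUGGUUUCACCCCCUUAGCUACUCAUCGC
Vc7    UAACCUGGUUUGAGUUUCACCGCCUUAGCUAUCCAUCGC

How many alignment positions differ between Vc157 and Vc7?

Differing sites — 1:A/U; 4:A/C; 12:U/G; 13:G/A; 22:C/G; 32:C/U; 33:U/C.
That gives 7 mismatches out of 39 aligned sites, so the Hamming distance is 7.

7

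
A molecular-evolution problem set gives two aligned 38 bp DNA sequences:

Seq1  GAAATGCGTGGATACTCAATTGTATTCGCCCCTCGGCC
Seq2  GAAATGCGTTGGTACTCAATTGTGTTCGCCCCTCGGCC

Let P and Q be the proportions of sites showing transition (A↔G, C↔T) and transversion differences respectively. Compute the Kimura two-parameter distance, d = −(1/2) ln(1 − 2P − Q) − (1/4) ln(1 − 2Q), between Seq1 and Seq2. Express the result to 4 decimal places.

Differing sites — 10:G/T (Tv); 12:A/G (Ti); 24:A/G (Ti).
Of the 3 differences, 2 transitions and 1 transversion over 38 sites: P = 2/38 = 0.052632, Q = 1/38 = 0.026316.
d = −0.5·ln(0.868420) − 0.25·ln(0.947368) = −0.5·(-0.141080) − 0.25·(-0.054068) = 0.0841.

0.0841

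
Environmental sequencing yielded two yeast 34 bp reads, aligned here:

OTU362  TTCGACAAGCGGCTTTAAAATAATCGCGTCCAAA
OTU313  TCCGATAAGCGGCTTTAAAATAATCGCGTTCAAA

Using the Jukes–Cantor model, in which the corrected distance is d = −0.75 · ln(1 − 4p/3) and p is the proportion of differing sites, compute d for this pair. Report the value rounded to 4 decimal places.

The sequences differ at positions 2 (T/C), 6 (C/T), 30 (C/T).
p = 3/34 = 0.088235.
d = −0.75 · ln(1 − (4/3)·0.088235) = −0.75 · ln(0.882353) = −0.75 · (-0.125163) = 0.0939.

0.0939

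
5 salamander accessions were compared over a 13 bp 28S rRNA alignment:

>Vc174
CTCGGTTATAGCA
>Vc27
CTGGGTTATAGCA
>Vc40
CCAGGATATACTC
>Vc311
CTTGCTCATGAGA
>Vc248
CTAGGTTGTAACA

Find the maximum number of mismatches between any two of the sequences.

Pairwise Hamming distances:
  Vc174 vs Vc27: 1
  Vc174 vs Vc40: 6
  Vc174 vs Vc311: 6
  Vc174 vs Vc248: 3
  Vc27 vs Vc40: 6
  Vc27 vs Vc311: 6
  Vc27 vs Vc248: 3
  Vc40 vs Vc311: 9
  Vc40 vs Vc248: 6
  Vc311 vs Vc248: 6
The largest is 9, between Vc40 and Vc311.

9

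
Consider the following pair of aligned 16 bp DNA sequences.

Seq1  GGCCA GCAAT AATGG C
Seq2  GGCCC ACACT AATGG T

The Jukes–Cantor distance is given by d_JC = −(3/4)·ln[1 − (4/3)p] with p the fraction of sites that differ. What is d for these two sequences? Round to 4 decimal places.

The sequences differ at positions 5 (A/C), 6 (G/A), 9 (A/C), 16 (C/T).
p = 4/16 = 0.250000.
d = −0.75 · ln(1 − (4/3)·0.250000) = −0.75 · ln(0.666667) = −0.75 · (-0.405465) = 0.3041.

0.3041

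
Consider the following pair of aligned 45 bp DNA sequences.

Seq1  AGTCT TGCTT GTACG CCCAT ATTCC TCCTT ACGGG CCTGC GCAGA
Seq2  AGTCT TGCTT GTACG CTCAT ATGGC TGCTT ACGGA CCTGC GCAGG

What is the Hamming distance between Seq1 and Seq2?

6

Mismatches occur at site 17 (C/T), site 23 (T/G), site 24 (C/G), site 27 (C/G), site 35 (G/A), site 45 (A/G).
That gives 6 mismatches out of 45 aligned sites, so the Hamming distance is 6.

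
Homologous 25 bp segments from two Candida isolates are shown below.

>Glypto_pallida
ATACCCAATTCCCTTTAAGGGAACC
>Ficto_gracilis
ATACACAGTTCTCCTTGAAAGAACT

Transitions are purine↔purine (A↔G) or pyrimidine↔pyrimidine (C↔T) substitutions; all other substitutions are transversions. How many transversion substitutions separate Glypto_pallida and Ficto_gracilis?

Mismatches occur at site 5 (C↔A, transversion), site 8 (A↔G, transition), site 12 (C↔T, transition), site 14 (T↔C, transition), site 17 (A↔G, transition), site 19 (G↔A, transition), site 20 (G↔A, transition), site 25 (C↔T, transition).
Of the 8 differences, 7 transitions and 1 transversion, so the answer is 1.

1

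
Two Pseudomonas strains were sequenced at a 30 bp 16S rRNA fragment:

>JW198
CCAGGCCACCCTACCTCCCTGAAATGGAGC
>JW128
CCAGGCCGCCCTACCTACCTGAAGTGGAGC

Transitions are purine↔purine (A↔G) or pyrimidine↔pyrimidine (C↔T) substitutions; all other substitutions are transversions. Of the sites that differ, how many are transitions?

Mismatches occur at site 8 (A→G, transition), site 17 (C→A, transversion), site 24 (A→G, transition).
Of the 3 differences, 2 transitions and 1 transversion, so the answer is 2.

2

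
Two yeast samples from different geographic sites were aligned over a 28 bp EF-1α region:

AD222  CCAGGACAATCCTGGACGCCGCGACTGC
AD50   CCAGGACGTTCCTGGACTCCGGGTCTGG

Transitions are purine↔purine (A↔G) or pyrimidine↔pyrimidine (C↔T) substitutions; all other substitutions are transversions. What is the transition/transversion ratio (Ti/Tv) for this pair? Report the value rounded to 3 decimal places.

Differing sites — 8:A/G (Ti); 9:A/T (Tv); 18:G/T (Tv); 22:C/G (Tv); 24:A/T (Tv); 28:C/G (Tv).
Of the 6 differences, 1 transition and 5 transversions, so Ti/Tv = 1/5 = 0.200.

0.200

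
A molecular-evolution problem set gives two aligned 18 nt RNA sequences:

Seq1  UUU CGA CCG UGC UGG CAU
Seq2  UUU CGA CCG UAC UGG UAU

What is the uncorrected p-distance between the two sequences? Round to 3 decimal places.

The sequences differ at positions 11 (G/A), 16 (C/U).
There are 2 differences over 18 sites, so p = 2/18 = 0.111.

0.111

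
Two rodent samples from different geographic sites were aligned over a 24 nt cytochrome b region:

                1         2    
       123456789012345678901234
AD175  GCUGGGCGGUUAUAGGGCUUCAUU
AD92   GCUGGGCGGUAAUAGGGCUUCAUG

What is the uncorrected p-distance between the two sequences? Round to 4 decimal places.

Differing sites — 11:U/A; 24:U/G.
There are 2 differences over 24 sites, so p = 2/24 = 0.0833.

0.0833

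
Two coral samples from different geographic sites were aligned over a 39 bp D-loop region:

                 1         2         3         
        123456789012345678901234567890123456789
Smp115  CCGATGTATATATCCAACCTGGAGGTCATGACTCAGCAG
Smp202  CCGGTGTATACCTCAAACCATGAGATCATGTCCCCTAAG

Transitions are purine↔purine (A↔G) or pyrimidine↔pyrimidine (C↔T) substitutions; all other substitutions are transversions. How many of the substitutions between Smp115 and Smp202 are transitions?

The sequences differ at positions 4 (A/G, transition), 11 (T/C, transition), 12 (A/C, transversion), 15 (C/A, transversion), 20 (T/A, transversion), 21 (G/T, transversion), 25 (G/A, transition), 31 (A/T, transversion), 33 (T/C, transition), 35 (A/C, transversion), 36 (G/T, transversion), 37 (C/A, transversion).
Of the 12 differences, 4 transitions and 8 transversions, so the answer is 4.

4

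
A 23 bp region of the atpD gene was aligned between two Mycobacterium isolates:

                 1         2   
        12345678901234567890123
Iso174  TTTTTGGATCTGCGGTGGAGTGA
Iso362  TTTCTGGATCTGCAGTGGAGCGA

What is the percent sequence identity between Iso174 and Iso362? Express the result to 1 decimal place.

The sequences differ at positions 4 (T/C), 14 (G/A), 21 (T/C).
20 of the 23 sites match, so the percent identity is 20/23 × 100 = 87.0%.

87.0%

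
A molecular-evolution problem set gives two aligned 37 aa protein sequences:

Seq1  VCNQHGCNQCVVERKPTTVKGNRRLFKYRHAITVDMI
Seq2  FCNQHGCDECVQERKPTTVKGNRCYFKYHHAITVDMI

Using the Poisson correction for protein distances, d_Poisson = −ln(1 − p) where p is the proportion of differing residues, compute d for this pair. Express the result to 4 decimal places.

0.2097

The sequences differ at positions 1 (V/F), 8 (N/D), 9 (Q/E), 12 (V/Q), 24 (R/C), 25 (L/Y), 29 (R/H).
p = 7/37 = 0.189189.
d = −ln(1 − 0.189189) = −ln(0.810811) = 0.2097.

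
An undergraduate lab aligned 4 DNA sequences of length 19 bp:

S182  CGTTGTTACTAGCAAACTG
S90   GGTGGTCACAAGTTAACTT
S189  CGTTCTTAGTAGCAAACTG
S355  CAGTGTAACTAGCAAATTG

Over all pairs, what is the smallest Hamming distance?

2

Pairwise Hamming distances:
  S182 vs S90: 7
  S182 vs S189: 2
  S182 vs S355: 4
  S90 vs S189: 9
  S90 vs S355: 10
  S189 vs S355: 6
The smallest is 2, between S182 and S189.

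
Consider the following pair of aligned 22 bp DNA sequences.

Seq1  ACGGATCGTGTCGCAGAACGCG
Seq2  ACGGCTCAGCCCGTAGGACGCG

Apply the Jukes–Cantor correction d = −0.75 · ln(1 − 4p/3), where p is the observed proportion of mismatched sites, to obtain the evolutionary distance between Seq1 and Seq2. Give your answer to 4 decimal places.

0.4141

Mismatches occur at site 5 (A→C), site 8 (G→A), site 9 (T→G), site 10 (G→C), site 11 (T→C), site 14 (C→T), site 17 (A→G).
p = 7/22 = 0.318182.
d = −0.75 · ln(1 − (4/3)·0.318182) = −0.75 · ln(0.575757) = −0.75 · (-0.552070) = 0.4141.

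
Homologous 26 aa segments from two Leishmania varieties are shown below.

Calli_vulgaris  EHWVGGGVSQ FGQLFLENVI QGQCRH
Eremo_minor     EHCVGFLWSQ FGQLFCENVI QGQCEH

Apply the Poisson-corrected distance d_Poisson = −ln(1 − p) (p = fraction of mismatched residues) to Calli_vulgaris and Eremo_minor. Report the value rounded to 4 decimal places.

0.2624

The sequences differ at positions 3 (W/C), 6 (G/F), 7 (G/L), 8 (V/W), 16 (L/C), 25 (R/E).
p = 6/26 = 0.230769.
d = −ln(1 − 0.230769) = −ln(0.769231) = 0.2624.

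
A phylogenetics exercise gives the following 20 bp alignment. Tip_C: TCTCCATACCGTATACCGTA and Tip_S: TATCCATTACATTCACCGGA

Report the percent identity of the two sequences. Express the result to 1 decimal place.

The sequences differ at positions 2 (C/A), 8 (A/T), 9 (C/A), 11 (G/A), 13 (A/T), 14 (T/C), 19 (T/G).
13 of the 20 sites match, so the percent identity is 13/20 × 100 = 65.0%.

65.0%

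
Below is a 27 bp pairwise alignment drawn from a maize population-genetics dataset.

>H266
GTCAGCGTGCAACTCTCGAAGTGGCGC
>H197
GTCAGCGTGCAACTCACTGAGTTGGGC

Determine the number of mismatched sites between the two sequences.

5

The sequences differ at positions 16 (T/A), 18 (G/T), 19 (A/G), 23 (G/T), 25 (C/G).
That gives 5 mismatches out of 27 aligned sites, so the Hamming distance is 5.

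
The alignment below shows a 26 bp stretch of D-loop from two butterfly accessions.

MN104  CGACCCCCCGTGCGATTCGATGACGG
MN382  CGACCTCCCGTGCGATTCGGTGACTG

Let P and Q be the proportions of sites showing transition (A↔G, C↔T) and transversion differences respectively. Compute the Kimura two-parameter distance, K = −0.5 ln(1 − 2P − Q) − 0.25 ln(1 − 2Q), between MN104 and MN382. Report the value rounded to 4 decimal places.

0.1268

The sequences differ at positions 6 (C/T, transition), 20 (A/G, transition), 25 (G/T, transversion).
Of the 3 differences, 2 transitions and 1 transversion over 26 sites: P = 2/26 = 0.076923, Q = 1/26 = 0.038462.
d = −0.5·ln(0.807692) − 0.25·ln(0.923076) = −0.5·(-0.213574) − 0.25·(-0.080044) = 0.1268.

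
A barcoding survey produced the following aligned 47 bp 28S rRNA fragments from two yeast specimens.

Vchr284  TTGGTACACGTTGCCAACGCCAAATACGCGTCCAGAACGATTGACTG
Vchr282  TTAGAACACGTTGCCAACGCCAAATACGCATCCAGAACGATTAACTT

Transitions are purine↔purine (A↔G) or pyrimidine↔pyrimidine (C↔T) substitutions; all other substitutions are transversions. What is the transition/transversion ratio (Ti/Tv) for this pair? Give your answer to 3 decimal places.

Differing sites — 3:G/A (Ti); 5:T/A (Tv); 30:G/A (Ti); 43:G/A (Ti); 47:G/T (Tv).
Of the 5 differences, 3 transitions and 2 transversions, so Ti/Tv = 3/2 = 1.500.

1.500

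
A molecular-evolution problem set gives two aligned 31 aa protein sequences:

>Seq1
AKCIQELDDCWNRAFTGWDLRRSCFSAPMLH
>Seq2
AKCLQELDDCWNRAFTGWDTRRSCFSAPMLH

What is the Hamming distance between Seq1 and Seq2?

The sequences differ at positions 4 (I/L), 20 (L/T).
That gives 2 mismatches out of 31 aligned sites, so the Hamming distance is 2.

2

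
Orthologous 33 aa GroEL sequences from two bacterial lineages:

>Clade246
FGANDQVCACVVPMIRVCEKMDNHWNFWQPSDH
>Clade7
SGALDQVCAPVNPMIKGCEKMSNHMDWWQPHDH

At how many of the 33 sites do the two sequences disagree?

11

Mismatches occur at site 1 (F→S), site 4 (N→L), site 10 (C→P), site 12 (V→N), site 16 (R→K), site 17 (V→G), site 22 (D→S), site 25 (W→M), site 26 (N→D), site 27 (F→W), site 31 (S→H).
That gives 11 mismatches out of 33 aligned sites, so the Hamming distance is 11.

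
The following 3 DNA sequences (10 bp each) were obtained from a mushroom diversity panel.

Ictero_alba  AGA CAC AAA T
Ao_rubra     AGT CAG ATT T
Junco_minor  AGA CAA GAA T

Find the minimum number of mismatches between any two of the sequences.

2

Pairwise Hamming distances:
  Ictero_alba vs Ao_rubra: 4
  Ictero_alba vs Junco_minor: 2
  Ao_rubra vs Junco_minor: 5
The smallest is 2, between Ictero_alba and Junco_minor.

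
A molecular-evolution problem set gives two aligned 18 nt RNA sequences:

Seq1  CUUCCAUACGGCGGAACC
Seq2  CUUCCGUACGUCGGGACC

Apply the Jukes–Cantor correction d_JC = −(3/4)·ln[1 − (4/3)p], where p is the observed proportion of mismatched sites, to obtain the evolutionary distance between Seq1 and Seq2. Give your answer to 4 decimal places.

Differing sites — 6:A/G; 11:G/U; 15:A/G.
p = 3/18 = 0.166667.
d = −0.75 · ln(1 − (4/3)·0.166667) = −0.75 · ln(0.777777) = −0.75 · (-0.251315) = 0.1885.

0.1885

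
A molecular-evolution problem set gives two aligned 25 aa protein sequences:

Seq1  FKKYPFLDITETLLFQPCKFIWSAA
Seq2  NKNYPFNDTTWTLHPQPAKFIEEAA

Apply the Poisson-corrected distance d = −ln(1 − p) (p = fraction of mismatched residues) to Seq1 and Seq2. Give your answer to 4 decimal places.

Differing sites — 1:F/N; 3:K/N; 7:L/N; 9:I/T; 11:E/W; 14:L/H; 15:F/P; 18:C/A; 22:W/E; 23:S/E.
p = 10/25 = 0.400000.
d = −ln(1 − 0.400000) = −ln(0.600000) = 0.5108.

0.5108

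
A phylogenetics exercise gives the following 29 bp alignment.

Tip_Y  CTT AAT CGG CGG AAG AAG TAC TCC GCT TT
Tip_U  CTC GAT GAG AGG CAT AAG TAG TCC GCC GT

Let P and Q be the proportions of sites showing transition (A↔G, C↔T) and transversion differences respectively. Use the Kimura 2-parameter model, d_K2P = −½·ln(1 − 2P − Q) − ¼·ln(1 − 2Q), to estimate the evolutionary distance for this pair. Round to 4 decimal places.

Mismatches occur at site 3 (T↔C, transition), site 4 (A↔G, transition), site 7 (C↔G, transversion), site 8 (G↔A, transition), site 10 (C↔A, transversion), site 13 (A↔C, transversion), site 15 (G↔T, transversion), site 21 (C↔G, transversion), site 27 (T↔C, transition), site 28 (T↔G, transversion).
Of the 10 differences, 4 transitions and 6 transversions over 29 sites: P = 4/29 = 0.137931, Q = 6/29 = 0.206897.
d = −0.5·ln(0.517241) − 0.25·ln(0.586206) = −0.5·(-0.659246) − 0.25·(-0.534084) = 0.4631.

0.4631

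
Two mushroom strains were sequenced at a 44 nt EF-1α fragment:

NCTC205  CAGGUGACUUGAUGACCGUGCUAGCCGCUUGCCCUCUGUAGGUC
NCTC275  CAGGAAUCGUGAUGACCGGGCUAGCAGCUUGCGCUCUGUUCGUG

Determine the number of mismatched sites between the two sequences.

10

Differing sites — 5:U/A; 6:G/A; 7:A/U; 9:U/G; 19:U/G; 26:C/A; 33:C/G; 40:A/U; 41:G/C; 44:C/G.
That gives 10 mismatches out of 44 aligned sites, so the Hamming distance is 10.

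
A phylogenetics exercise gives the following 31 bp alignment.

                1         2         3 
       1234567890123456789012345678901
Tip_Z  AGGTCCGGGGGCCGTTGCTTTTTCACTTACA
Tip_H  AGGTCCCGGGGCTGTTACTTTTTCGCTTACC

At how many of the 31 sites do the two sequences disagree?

Differing sites — 7:G/C; 13:C/T; 17:G/A; 25:A/G; 31:A/C.
That gives 5 mismatches out of 31 aligned sites, so the Hamming distance is 5.

5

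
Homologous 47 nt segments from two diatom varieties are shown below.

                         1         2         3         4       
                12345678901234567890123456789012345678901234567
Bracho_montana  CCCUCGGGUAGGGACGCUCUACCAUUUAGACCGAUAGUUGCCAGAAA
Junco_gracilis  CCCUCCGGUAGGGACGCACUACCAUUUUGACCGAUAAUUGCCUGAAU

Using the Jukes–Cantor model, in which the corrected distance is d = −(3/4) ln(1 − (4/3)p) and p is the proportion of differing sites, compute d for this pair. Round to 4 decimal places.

0.1399

Differing sites — 6:G/C; 18:U/A; 28:A/U; 37:G/A; 43:A/U; 47:A/U.
p = 6/47 = 0.127660.
d = −0.75 · ln(1 − (4/3)·0.127660) = −0.75 · ln(0.829787) = −0.75 · (-0.186586) = 0.1399.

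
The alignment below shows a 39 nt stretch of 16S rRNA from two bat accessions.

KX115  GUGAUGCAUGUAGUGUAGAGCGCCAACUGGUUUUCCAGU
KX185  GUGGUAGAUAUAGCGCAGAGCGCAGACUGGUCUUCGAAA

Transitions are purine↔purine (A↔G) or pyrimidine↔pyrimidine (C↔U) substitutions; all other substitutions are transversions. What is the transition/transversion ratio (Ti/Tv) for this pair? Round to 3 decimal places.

Differing sites — 4:A/G (Ti); 6:G/A (Ti); 7:C/G (Tv); 10:G/A (Ti); 14:U/C (Ti); 16:U/C (Ti); 24:C/A (Tv); 25:A/G (Ti); 32:U/C (Ti); 36:C/G (Tv); 38:G/A (Ti); 39:U/A (Tv).
Of the 12 differences, 8 transitions and 4 transversions, so Ti/Tv = 8/4 = 2.000.

2.000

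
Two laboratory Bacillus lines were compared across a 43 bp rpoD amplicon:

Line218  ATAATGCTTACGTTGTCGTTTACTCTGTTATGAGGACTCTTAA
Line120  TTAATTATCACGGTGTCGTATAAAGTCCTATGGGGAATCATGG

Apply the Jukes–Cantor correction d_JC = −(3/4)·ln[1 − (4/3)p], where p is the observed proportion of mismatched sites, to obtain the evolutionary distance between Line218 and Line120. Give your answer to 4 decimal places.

The sequences differ at positions 1 (A/T), 6 (G/T), 7 (C/A), 9 (T/C), 13 (T/G), 20 (T/A), 23 (C/A), 24 (T/A), 25 (C/G), 27 (G/C), 28 (T/C), 33 (A/G), 37 (C/A), 40 (T/A), 42 (A/G), 43 (A/G).
p = 16/43 = 0.372093.
d = −0.75 · ln(1 − (4/3)·0.372093) = −0.75 · ln(0.503876) = −0.75 · (-0.685425) = 0.5141.

0.5141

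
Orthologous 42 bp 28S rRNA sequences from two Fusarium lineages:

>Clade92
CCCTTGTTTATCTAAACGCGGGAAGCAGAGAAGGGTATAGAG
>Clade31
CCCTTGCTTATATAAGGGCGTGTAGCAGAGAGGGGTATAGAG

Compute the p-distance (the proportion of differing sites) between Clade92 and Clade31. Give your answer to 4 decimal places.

The sequences differ at positions 7 (T/C), 12 (C/A), 16 (A/G), 17 (C/G), 21 (G/T), 23 (A/T), 32 (A/G).
There are 7 differences over 42 sites, so p = 7/42 = 0.1667.

0.1667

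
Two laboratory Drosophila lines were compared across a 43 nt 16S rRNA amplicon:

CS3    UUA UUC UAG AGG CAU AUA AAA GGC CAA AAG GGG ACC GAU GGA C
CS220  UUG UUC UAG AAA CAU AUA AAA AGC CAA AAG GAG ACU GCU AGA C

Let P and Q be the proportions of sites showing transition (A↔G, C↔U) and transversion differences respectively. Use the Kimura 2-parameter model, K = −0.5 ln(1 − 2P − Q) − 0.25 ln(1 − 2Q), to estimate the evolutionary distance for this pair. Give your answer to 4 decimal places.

0.2264

The sequences differ at positions 3 (A/G, transition), 11 (G/A, transition), 12 (G/A, transition), 22 (G/A, transition), 32 (G/A, transition), 36 (C/U, transition), 38 (A/C, transversion), 40 (G/A, transition).
Of the 8 differences, 7 transitions and 1 transversion over 43 sites: P = 7/43 = 0.162791, Q = 1/43 = 0.023256.
d = −0.5·ln(0.651162) − 0.25·ln(0.953488) = −0.5·(-0.428997) − 0.25·(-0.047628) = 0.2264.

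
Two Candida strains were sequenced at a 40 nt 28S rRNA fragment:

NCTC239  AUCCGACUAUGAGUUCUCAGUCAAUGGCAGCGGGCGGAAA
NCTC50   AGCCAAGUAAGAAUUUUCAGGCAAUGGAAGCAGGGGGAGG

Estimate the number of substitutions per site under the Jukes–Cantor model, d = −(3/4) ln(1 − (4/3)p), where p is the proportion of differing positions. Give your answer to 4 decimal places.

0.3831

Differing sites — 2:U/G; 5:G/A; 7:C/G; 10:U/A; 13:G/A; 16:C/U; 21:U/G; 28:C/A; 32:G/A; 35:C/G; 39:A/G; 40:A/G.
p = 12/40 = 0.300000.
d = −0.75 · ln(1 − (4/3)·0.300000) = −0.75 · ln(0.600000) = −0.75 · (-0.510826) = 0.3831.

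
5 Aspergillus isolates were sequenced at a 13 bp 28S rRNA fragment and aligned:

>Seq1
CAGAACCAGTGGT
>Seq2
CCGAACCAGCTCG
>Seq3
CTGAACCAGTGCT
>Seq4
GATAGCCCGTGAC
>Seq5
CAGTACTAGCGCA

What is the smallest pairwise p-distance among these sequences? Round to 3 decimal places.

Pairwise Hamming distances:
  Seq1 vs Seq2: 5
  Seq1 vs Seq3: 2
  Seq1 vs Seq4: 6
  Seq1 vs Seq5: 5
  Seq2 vs Seq3: 4
  Seq2 vs Seq4: 9
  Seq2 vs Seq5: 5
  Seq3 vs Seq4: 7
  Seq3 vs Seq5: 5
  Seq4 vs Seq5: 9
The smallest is 2 mismatches, between Seq1 and Seq3; p = 2/13 = 0.154.

0.154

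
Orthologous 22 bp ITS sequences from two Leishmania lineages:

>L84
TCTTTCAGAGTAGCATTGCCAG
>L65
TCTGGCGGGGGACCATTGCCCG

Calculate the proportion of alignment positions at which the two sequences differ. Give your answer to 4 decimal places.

The sequences differ at positions 4 (T/G), 5 (T/G), 7 (A/G), 9 (A/G), 11 (T/G), 13 (G/C), 21 (A/C).
There are 7 differences over 22 sites, so p = 7/22 = 0.3182.

0.3182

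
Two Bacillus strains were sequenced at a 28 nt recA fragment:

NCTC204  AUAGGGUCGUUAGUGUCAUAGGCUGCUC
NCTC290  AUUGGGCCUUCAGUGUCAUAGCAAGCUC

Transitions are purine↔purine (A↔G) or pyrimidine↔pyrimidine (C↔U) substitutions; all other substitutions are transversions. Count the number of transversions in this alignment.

Differing sites — 3:A/U (Tv); 7:U/C (Ti); 9:G/U (Tv); 11:U/C (Ti); 22:G/C (Tv); 23:C/A (Tv); 24:U/A (Tv).
Of the 7 differences, 2 transitions and 5 transversions, so the answer is 5.

5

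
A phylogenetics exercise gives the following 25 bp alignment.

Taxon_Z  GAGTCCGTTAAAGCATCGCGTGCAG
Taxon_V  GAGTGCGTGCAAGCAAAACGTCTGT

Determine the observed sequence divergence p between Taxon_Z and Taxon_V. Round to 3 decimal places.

Differing sites — 5:C/G; 9:T/G; 10:A/C; 16:T/A; 17:C/A; 18:G/A; 22:G/C; 23:C/T; 24:A/G; 25:G/T.
There are 10 differences over 25 sites, so p = 10/25 = 0.400.

0.400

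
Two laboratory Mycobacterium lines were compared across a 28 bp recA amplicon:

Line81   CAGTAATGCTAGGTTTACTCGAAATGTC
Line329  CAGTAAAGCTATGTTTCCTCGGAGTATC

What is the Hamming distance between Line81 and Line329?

6

Differing sites — 7:T/A; 12:G/T; 17:A/C; 22:A/G; 24:A/G; 26:G/A.
That gives 6 mismatches out of 28 aligned sites, so the Hamming distance is 6.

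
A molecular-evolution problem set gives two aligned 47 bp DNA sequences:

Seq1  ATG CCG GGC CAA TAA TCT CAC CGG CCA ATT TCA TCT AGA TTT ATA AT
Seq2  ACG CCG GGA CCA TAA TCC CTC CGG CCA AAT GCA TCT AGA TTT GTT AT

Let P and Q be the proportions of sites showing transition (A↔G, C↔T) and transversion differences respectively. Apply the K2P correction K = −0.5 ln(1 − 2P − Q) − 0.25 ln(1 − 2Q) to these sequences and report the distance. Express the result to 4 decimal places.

0.2211

Mismatches occur at site 2 (T/C, transition), site 9 (C/A, transversion), site 11 (A/C, transversion), site 18 (T/C, transition), site 20 (A/T, transversion), site 29 (T/A, transversion), site 31 (T/G, transversion), site 43 (A/G, transition), site 45 (A/T, transversion).
Of the 9 differences, 3 transitions and 6 transversions over 47 sites: P = 3/47 = 0.063830, Q = 6/47 = 0.127660.
d = −0.5·ln(0.744680) − 0.25·ln(0.744680) = −0.5·(-0.294801) − 0.25·(-0.294801) = 0.2211.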